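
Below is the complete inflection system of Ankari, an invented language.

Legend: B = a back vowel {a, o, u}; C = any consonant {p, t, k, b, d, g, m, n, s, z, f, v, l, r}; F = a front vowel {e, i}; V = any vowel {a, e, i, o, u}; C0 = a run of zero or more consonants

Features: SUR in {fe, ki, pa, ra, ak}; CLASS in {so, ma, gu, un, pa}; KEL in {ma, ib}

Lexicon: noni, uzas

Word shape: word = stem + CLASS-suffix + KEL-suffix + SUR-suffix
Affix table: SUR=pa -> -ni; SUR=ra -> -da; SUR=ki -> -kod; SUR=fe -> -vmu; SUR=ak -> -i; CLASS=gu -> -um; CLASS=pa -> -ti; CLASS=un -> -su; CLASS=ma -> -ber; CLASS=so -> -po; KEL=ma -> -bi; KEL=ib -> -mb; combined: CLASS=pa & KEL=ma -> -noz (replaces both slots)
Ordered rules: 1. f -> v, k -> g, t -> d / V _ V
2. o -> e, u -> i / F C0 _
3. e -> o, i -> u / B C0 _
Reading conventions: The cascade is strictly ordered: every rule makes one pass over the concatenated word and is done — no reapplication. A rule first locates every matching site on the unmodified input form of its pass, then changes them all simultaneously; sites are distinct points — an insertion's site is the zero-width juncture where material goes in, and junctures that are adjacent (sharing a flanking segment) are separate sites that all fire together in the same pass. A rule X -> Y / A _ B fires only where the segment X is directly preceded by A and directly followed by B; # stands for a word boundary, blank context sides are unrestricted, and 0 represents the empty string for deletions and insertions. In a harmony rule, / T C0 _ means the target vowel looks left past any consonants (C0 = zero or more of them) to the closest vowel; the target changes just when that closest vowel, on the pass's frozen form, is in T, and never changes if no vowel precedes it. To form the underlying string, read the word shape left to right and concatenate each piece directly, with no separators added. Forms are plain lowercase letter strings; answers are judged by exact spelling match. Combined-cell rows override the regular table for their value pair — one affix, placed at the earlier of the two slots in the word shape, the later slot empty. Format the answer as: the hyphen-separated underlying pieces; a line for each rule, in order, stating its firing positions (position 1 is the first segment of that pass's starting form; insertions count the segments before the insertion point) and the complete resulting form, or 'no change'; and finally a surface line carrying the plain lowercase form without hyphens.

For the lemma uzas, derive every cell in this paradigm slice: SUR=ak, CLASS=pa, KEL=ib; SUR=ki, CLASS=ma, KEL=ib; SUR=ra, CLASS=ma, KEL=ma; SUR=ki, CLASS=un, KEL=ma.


cell SUR=ak, CLASS=pa, KEL=ib:
underlying: uzas-ti-mb-i
1. f -> v, k -> g, t -> d / V _ V: no change
2. o -> e, u -> i / F C0 _: no change
3. e -> o, i -> u / B C0 _: fires at position(s) 6: uzastumbi
surface: uzastumbi

cell SUR=ki, CLASS=ma, KEL=ib:
underlying: uzas-ber-mb-kod
1. f -> v, k -> g, t -> d / V _ V: no change
2. o -> e, u -> i / F C0 _: fires at position(s) 11: uzasbermbked
3. e -> o, i -> u / B C0 _: fires at position(s) 6: uzasbormbked
surface: uzasbormbked

cell SUR=ra, CLASS=ma, KEL=ma:
underlying: uzas-ber-bi-da
1. f -> v, k -> g, t -> d / V _ V: no change
2. o -> e, u -> i / F C0 _: no change
3. e -> o, i -> u / B C0 _: fires at position(s) 6: uzasborbida
surface: uzasborbida

cell SUR=ki, CLASS=un, KEL=ma:
underlying: uzas-su-bi-kod
1. f -> v, k -> g, t -> d / V _ V: fires at position(s) 9: uzassubigod
2. o -> e, u -> i / F C0 _: fires at position(s) 10: uzassubiged
3. e -> o, i -> u / B C0 _: fires at position(s) 8: uzassubuged
surface: uzassubuged


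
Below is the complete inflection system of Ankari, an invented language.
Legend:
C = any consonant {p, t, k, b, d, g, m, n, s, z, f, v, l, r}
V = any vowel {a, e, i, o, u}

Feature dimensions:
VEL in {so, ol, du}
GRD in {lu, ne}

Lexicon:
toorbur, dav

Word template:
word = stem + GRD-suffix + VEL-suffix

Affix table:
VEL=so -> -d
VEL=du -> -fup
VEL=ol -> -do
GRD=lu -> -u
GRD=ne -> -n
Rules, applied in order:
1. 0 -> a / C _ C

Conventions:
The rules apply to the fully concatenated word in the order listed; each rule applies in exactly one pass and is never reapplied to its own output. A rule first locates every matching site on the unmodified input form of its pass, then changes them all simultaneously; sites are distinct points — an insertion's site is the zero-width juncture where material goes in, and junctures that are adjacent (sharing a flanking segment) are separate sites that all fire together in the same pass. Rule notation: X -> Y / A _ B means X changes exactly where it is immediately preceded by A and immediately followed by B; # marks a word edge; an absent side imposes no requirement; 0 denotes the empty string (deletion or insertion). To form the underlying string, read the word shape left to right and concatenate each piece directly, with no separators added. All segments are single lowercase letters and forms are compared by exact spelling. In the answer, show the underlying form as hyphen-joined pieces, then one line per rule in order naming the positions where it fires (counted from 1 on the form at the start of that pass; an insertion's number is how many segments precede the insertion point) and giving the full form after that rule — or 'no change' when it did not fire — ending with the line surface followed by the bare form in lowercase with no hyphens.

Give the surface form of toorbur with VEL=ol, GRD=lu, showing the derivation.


underlying: toorbur-u-do
1. 0 -> a / C _ C: inserts after position(s) 4: tooraburudo
surface: tooraburudo


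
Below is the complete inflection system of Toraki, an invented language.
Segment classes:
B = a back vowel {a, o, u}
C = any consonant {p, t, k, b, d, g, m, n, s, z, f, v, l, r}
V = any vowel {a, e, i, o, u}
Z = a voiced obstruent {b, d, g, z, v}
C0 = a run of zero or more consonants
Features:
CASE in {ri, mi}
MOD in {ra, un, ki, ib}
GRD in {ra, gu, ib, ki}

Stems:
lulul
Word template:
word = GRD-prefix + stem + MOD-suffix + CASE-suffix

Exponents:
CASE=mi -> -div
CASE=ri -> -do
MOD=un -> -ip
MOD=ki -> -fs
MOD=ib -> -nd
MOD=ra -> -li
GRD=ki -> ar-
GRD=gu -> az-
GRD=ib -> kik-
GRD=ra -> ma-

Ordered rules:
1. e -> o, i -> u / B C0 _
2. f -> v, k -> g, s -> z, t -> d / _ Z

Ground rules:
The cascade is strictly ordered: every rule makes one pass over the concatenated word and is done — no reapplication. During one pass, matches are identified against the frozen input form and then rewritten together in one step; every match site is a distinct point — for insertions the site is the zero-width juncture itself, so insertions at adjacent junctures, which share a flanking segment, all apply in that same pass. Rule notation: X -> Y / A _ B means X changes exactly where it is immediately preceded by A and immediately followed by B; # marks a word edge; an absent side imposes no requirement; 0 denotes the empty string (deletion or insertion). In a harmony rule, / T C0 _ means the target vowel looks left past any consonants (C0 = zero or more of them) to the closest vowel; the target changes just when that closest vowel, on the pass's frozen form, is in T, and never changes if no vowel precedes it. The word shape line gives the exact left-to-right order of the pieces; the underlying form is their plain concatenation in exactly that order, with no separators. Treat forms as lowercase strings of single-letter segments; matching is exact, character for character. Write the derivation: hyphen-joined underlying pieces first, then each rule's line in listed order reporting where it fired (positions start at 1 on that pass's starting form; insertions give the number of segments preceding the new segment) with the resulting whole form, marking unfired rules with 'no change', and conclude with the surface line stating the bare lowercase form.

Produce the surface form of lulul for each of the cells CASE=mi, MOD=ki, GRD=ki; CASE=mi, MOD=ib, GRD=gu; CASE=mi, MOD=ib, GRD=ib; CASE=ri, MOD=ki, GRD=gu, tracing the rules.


cell CASE=mi, MOD=ki, GRD=ki:
underlying: ar-lulul-fs-div
1. e -> o, i -> u / B C0 _: fires at position(s) 11: arlululfsduv
2. f -> v, k -> g, s -> z, t -> d / _ Z: fires at position(s) 9: arlululfzduv
surface: arlululfzduv

cell CASE=mi, MOD=ib, GRD=gu:
underlying: az-lulul-nd-div
1. e -> o, i -> u / B C0 _: fires at position(s) 11: azlululndduv
2. f -> v, k -> g, s -> z, t -> d / _ Z: no change
surface: azlululndduv

cell CASE=mi, MOD=ib, GRD=ib:
underlying: kik-lulul-nd-div
1. e -> o, i -> u / B C0 _: fires at position(s) 12: kiklululndduv
2. f -> v, k -> g, s -> z, t -> d / _ Z: no change
surface: kiklululndduv

cell CASE=ri, MOD=ki, GRD=gu:
underlying: az-lulul-fs-do
1. e -> o, i -> u / B C0 _: no change
2. f -> v, k -> g, s -> z, t -> d / _ Z: fires at position(s) 9: azlululfzdo
surface: azlululfzdo


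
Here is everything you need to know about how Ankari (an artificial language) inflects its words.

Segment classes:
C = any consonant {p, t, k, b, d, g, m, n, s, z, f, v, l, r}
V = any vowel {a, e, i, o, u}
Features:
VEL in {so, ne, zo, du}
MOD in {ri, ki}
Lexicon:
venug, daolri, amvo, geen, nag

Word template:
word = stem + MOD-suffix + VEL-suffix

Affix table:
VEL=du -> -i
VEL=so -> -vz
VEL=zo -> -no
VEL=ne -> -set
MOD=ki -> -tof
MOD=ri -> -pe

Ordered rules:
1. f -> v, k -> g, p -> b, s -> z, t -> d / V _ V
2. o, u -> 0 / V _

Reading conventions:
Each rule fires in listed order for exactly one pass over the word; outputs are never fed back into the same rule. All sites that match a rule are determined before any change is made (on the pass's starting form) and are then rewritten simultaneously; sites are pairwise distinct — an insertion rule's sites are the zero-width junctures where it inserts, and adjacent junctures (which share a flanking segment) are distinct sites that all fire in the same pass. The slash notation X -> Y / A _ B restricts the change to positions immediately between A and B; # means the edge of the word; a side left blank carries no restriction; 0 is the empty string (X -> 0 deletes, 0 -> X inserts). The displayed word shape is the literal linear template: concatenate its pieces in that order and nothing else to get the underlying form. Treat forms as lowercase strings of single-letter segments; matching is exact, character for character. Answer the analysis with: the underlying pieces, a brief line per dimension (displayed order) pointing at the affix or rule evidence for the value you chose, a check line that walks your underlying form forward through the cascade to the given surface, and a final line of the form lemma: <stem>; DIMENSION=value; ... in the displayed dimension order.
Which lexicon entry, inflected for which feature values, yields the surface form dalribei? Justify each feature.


underlying: daolri-pe-i
VEL=du - signalled by the affix -i
MOD=ri - signalled by the affix -pe
check: daolripei -> daolribei -> dalribei
lemma: daolri; VEL=du; MOD=ri


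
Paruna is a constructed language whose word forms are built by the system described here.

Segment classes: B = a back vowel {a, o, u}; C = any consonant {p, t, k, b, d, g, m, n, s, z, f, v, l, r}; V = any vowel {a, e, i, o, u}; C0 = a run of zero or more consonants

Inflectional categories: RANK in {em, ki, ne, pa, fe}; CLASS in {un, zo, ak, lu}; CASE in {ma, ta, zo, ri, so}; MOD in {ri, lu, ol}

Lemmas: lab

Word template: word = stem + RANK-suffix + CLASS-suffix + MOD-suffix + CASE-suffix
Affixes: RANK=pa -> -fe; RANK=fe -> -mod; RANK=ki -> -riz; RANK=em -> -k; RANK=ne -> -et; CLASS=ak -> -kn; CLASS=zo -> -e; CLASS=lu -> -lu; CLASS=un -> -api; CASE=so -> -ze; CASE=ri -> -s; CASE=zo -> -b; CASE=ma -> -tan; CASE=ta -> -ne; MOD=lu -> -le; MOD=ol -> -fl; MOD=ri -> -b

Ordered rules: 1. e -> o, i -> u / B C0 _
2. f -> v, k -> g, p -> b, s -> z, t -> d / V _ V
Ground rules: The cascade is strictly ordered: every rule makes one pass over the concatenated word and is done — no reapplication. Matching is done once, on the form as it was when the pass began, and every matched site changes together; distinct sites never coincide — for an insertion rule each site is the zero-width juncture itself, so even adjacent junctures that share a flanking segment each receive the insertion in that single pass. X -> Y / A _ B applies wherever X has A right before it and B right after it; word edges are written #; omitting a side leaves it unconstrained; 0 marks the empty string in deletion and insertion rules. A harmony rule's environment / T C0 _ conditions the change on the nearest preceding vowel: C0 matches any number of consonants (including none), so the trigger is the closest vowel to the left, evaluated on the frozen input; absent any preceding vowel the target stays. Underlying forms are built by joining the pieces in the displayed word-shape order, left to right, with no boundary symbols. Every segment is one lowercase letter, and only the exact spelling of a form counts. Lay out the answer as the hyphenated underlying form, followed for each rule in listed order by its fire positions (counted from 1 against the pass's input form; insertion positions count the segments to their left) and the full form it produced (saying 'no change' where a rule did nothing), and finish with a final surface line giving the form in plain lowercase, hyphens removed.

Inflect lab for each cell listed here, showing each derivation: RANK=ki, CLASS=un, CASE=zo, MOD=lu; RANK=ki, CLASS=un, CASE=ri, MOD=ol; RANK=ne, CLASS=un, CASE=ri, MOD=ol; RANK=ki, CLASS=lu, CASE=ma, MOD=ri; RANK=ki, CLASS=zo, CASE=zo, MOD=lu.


cell RANK=ki, CLASS=un, CASE=zo, MOD=lu:
underlying: lab-riz-api-le-b
1. e -> o, i -> u / B C0 _: fires at position(s) 5, 9: labruzapuleb
2. f -> v, k -> g, p -> b, s -> z, t -> d / V _ V: fires at position(s) 8: labruzabuleb
surface: labruzabuleb

cell RANK=ki, CLASS=un, CASE=ri, MOD=ol:
underlying: lab-riz-api-fl-s
1. e -> o, i -> u / B C0 _: fires at position(s) 5, 9: labruzapufls
2. f -> v, k -> g, p -> b, s -> z, t -> d / V _ V: fires at position(s) 8: labruzabufls
surface: labruzabufls

cell RANK=ne, CLASS=un, CASE=ri, MOD=ol:
underlying: lab-et-api-fl-s
1. e -> o, i -> u / B C0 _: fires at position(s) 4, 8: labotapufls
2. f -> v, k -> g, p -> b, s -> z, t -> d / V _ V: fires at position(s) 5, 7: labodabufls
surface: labodabufls

cell RANK=ki, CLASS=lu, CASE=ma, MOD=ri:
underlying: lab-riz-lu-b-tan
1. e -> o, i -> u / B C0 _: fires at position(s) 5: labruzlubtan
2. f -> v, k -> g, p -> b, s -> z, t -> d / V _ V: no change
surface: labruzlubtan

cell RANK=ki, CLASS=zo, CASE=zo, MOD=lu:
underlying: lab-riz-e-le-b
1. e -> o, i -> u / B C0 _: fires at position(s) 5: labruzeleb
2. f -> v, k -> g, p -> b, s -> z, t -> d / V _ V: no change
surface: labruzeleb


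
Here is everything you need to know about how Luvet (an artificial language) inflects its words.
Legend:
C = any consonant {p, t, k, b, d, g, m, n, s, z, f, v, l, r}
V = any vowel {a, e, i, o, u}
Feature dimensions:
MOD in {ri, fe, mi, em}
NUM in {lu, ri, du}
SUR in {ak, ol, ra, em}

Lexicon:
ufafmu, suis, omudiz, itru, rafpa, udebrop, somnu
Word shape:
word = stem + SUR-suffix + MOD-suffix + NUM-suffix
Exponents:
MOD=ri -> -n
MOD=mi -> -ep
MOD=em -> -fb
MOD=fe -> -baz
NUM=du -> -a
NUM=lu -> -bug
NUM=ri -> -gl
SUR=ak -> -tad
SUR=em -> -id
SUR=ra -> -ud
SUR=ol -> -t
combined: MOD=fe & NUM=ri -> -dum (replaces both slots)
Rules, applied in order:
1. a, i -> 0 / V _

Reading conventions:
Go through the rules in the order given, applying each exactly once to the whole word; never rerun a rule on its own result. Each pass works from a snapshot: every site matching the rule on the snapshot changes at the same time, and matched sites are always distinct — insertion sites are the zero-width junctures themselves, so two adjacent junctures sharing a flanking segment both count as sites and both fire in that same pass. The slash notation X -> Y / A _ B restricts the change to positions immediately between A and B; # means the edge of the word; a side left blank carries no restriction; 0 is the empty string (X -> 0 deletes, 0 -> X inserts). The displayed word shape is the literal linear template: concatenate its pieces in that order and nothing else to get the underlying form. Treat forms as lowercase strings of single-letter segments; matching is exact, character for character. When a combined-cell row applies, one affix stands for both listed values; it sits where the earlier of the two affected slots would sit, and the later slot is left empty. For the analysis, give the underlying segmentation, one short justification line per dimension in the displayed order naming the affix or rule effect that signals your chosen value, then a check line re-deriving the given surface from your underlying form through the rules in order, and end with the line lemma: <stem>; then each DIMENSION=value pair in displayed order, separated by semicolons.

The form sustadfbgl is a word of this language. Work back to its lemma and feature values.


underlying: suis-tad-fb-gl
MOD=em - signalled by the affix -fb
NUM=ri - signalled by the affix -gl
SUR=ak - signalled by the affix -tad
check: suistadfbgl -> sustadfbgl
lemma: suis; MOD=em; NUM=ri; SUR=ak


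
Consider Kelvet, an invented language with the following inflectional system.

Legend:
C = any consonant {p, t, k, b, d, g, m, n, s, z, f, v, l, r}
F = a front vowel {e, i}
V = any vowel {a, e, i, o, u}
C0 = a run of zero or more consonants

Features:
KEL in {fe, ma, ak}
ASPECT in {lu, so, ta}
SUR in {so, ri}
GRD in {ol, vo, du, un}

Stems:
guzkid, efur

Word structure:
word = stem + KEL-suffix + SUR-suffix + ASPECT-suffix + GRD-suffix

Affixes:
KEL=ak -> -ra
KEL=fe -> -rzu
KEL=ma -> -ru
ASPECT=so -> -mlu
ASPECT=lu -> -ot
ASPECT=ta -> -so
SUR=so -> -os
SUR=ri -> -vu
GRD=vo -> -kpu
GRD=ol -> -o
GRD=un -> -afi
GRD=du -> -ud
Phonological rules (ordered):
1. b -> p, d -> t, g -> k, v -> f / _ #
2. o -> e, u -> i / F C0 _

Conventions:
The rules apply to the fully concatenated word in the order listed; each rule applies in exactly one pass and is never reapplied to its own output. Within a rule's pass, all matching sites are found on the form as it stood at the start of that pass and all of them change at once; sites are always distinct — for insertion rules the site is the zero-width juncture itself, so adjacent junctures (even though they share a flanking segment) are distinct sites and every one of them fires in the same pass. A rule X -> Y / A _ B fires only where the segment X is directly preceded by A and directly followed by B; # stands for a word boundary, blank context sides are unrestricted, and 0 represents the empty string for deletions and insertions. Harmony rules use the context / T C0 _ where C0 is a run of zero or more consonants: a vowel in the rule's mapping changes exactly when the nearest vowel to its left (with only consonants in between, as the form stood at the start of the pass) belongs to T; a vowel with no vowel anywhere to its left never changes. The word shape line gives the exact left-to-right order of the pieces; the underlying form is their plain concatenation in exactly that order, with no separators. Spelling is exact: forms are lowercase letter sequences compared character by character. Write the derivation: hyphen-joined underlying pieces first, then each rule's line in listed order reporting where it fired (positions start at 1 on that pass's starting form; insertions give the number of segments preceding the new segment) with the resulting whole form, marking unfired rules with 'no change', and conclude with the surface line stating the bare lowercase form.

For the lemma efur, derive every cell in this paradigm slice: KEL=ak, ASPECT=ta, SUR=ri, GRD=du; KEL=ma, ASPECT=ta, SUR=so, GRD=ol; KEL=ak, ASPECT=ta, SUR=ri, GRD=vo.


cell KEL=ak, ASPECT=ta, SUR=ri, GRD=du:
underlying: efur-ra-vu-so-ud
1. b -> p, d -> t, g -> k, v -> f / _ #: fires at position(s) 12: efurravusout
2. o -> e, u -> i / F C0 _: fires at position(s) 3: efirravusout
surface: efirravusout

cell KEL=ma, ASPECT=ta, SUR=so, GRD=ol:
underlying: efur-ru-os-so-o
1. b -> p, d -> t, g -> k, v -> f / _ #: no change
2. o -> e, u -> i / F C0 _: fires at position(s) 3: efirruossoo
surface: efirruossoo

cell KEL=ak, ASPECT=ta, SUR=ri, GRD=vo:
underlying: efur-ra-vu-so-kpu
1. b -> p, d -> t, g -> k, v -> f / _ #: no change
2. o -> e, u -> i / F C0 _: fires at position(s) 3: efirravusokpu
surface: efirravusokpu


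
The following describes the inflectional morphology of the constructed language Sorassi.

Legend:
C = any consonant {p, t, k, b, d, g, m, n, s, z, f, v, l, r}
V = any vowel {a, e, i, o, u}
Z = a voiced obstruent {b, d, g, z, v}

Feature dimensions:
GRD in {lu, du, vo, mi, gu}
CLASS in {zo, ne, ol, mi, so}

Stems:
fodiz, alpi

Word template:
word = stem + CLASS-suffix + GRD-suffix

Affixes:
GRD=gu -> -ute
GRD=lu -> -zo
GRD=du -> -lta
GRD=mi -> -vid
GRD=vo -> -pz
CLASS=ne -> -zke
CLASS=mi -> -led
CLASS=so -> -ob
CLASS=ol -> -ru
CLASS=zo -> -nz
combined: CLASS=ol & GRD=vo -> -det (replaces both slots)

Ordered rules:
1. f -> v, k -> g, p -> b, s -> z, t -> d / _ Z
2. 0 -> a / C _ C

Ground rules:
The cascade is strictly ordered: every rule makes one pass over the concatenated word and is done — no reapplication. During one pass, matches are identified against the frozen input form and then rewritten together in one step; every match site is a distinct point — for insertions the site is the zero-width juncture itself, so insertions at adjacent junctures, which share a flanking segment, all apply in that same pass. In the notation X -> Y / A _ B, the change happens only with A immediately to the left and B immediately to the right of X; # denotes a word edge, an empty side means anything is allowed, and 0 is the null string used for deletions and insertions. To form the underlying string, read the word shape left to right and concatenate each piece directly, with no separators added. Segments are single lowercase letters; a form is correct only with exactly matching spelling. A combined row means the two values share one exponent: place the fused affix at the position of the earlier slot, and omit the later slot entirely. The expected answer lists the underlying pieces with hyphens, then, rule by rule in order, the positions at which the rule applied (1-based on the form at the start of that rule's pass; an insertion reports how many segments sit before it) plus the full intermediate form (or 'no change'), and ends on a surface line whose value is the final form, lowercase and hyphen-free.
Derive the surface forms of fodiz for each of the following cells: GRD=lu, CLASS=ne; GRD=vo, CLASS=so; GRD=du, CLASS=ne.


cell GRD=lu, CLASS=ne:
underlying: fodiz-zke-zo
1. f -> v, k -> g, p -> b, s -> z, t -> d / _ Z: no change
2. 0 -> a / C _ C: inserts after position(s) 5, 6: fodizazakezo
surface: fodizazakezo

cell GRD=vo, CLASS=so:
underlying: fodiz-ob-pz
1. f -> v, k -> g, p -> b, s -> z, t -> d / _ Z: fires at position(s) 8: fodizobbz
2. 0 -> a / C _ C: inserts after position(s) 7, 8: fodizobabaz
surface: fodizobabaz

cell GRD=du, CLASS=ne:
underlying: fodiz-zke-lta
1. f -> v, k -> g, p -> b, s -> z, t -> d / _ Z: no change
2. 0 -> a / C _ C: inserts after position(s) 5, 6, 9: fodizazakelata
surface: fodizazakelata


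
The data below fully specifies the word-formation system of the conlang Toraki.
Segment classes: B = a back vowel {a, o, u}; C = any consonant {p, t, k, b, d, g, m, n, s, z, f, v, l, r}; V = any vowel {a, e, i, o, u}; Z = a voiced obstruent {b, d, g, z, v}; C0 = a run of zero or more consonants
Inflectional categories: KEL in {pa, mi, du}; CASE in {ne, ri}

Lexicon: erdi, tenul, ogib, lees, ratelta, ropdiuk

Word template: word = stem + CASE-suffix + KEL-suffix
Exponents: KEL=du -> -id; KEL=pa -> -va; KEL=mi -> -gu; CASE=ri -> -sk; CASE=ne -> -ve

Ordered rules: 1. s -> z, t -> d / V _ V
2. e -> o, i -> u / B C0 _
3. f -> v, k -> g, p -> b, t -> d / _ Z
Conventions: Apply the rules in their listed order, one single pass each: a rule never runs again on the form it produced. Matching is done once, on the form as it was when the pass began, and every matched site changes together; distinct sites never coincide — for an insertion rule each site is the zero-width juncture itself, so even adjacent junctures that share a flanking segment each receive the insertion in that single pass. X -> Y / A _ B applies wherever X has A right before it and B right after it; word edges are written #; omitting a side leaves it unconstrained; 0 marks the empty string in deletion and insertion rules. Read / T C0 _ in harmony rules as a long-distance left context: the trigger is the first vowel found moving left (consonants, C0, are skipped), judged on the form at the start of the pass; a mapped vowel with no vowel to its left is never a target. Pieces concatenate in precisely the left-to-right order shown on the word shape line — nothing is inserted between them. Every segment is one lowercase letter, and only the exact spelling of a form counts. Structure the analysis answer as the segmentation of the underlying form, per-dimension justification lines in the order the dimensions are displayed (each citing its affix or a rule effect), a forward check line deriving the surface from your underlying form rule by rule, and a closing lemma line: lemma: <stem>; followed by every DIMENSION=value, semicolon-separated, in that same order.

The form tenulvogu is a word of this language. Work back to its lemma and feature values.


underlying: tenul-ve-gu
KEL=mi - signalled by the affix -gu
CASE=ne - signalled by the affix -ve
check: tenulvegu -> tenulvegu -> tenulvogu -> tenulvogu
lemma: tenul; KEL=mi; CASE=ne


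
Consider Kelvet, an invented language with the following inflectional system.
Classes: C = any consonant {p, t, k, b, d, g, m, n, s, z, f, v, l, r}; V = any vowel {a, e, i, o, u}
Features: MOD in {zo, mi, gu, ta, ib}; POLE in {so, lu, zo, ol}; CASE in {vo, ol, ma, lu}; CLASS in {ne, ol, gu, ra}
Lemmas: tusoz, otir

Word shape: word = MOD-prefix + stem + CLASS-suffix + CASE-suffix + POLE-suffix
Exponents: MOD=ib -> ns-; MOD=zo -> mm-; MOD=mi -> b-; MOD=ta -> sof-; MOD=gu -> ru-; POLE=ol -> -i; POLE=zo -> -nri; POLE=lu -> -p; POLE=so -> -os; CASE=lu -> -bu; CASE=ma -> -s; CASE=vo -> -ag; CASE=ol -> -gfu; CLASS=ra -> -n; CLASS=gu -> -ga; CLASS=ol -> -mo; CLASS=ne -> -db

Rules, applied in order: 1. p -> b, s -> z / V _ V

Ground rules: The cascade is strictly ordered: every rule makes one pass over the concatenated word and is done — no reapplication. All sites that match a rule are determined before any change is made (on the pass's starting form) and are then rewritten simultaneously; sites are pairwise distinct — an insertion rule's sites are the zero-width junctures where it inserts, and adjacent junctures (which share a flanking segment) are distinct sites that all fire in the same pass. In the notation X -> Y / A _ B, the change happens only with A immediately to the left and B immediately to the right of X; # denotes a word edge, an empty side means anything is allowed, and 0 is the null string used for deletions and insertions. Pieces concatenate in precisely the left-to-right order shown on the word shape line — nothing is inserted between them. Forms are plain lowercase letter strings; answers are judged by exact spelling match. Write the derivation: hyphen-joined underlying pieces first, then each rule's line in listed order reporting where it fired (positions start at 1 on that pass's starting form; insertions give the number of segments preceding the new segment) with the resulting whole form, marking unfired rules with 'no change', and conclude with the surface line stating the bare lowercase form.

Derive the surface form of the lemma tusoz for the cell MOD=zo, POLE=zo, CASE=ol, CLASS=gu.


underlying: mm-tusoz-ga-gfu-nri
1. p -> b, s -> z / V _ V: fires at position(s) 5: mmtuzozgagfunri
surface: mmtuzozgagfunri


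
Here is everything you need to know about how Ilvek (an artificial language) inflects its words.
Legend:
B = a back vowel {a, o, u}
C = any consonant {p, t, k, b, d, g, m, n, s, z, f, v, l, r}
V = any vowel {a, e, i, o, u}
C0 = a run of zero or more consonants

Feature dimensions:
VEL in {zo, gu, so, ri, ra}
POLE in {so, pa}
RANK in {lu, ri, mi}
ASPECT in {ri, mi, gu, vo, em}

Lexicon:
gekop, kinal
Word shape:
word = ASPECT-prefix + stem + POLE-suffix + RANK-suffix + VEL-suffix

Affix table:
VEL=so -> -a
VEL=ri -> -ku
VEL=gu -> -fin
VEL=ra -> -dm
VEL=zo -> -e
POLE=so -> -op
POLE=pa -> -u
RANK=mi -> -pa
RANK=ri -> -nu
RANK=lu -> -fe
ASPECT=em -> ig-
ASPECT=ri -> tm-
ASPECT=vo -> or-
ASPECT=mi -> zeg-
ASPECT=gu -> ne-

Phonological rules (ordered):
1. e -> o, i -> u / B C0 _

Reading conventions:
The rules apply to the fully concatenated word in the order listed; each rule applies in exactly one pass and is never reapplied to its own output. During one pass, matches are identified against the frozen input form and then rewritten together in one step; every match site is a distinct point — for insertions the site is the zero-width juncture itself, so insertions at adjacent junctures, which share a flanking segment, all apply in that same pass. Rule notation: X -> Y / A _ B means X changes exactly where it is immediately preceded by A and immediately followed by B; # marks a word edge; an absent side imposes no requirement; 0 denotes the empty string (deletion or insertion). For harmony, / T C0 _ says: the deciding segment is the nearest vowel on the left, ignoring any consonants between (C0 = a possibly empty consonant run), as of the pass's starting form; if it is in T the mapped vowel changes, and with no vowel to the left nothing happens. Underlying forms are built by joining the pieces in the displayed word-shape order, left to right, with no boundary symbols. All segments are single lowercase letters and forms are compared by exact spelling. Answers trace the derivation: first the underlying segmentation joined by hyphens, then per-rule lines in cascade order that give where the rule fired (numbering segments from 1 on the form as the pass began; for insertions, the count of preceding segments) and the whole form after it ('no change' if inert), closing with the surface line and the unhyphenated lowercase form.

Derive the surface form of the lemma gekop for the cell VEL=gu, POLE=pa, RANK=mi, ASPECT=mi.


underlying: zeg-gekop-u-pa-fin
1. e -> o, i -> u / B C0 _: fires at position(s) 13: zeggekopupafun
surface: zeggekopupafun


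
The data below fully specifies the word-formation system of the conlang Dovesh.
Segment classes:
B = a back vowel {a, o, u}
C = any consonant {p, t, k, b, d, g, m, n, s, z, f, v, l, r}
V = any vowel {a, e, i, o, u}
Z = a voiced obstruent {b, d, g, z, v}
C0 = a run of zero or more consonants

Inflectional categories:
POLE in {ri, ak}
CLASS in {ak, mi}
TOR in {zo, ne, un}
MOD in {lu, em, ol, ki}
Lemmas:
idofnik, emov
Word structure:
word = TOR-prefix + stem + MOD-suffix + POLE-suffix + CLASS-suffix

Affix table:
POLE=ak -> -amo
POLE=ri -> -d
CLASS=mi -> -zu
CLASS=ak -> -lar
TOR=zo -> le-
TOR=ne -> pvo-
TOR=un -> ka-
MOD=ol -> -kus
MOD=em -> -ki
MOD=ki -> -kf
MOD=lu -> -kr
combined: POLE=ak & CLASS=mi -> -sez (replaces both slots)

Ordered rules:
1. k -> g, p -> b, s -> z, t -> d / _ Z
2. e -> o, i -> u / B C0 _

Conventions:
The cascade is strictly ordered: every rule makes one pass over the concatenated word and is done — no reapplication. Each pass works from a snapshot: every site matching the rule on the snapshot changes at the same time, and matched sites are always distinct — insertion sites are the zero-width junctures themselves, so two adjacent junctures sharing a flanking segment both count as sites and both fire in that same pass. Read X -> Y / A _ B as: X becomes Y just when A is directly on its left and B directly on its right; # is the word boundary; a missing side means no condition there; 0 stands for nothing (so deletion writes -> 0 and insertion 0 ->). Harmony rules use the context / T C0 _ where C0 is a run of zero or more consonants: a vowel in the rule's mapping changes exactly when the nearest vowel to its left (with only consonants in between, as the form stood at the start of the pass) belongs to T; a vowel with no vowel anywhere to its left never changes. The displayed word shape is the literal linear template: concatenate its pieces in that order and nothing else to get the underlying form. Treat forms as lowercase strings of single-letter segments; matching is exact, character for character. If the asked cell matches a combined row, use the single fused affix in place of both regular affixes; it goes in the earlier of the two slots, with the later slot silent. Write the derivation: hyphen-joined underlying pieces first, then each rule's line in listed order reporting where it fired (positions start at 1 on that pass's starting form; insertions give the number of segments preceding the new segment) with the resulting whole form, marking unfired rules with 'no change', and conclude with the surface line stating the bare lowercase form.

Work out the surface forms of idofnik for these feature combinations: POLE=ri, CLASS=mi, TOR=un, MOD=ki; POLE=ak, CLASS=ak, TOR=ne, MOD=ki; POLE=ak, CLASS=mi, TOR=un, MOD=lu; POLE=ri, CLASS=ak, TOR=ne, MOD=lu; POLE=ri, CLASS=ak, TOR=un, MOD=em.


cell POLE=ri, CLASS=mi, TOR=un, MOD=ki:
underlying: ka-idofnik-kf-d-zu
1. k -> g, p -> b, s -> z, t -> d / _ Z: no change
2. e -> o, i -> u / B C0 _: fires at position(s) 3, 8: kaudofnukkfdzu
surface: kaudofnukkfdzu

cell POLE=ak, CLASS=ak, TOR=ne, MOD=ki:
underlying: pvo-idofnik-kf-amo-lar
1. k -> g, p -> b, s -> z, t -> d / _ Z: fires at position(s) 1: bvoidofnikkfamolar
2. e -> o, i -> u / B C0 _: fires at position(s) 4, 9: bvoudofnukkfamolar
surface: bvoudofnukkfamolar

cell POLE=ak, CLASS=mi, TOR=un, MOD=lu:
underlying: ka-idofnik-kr-sez
1. k -> g, p -> b, s -> z, t -> d / _ Z: no change
2. e -> o, i -> u / B C0 _: fires at position(s) 3, 8: kaudofnukkrsez
surface: kaudofnukkrsez

cell POLE=ri, CLASS=ak, TOR=ne, MOD=lu:
underlying: pvo-idofnik-kr-d-lar
1. k -> g, p -> b, s -> z, t -> d / _ Z: fires at position(s) 1: bvoidofnikkrdlar
2. e -> o, i -> u / B C0 _: fires at position(s) 4, 9: bvoudofnukkrdlar
surface: bvoudofnukkrdlar

cell POLE=ri, CLASS=ak, TOR=un, MOD=em:
underlying: ka-idofnik-ki-d-lar
1. k -> g, p -> b, s -> z, t -> d / _ Z: no change
2. e -> o, i -> u / B C0 _: fires at position(s) 3, 8: kaudofnukkidlar
surface: kaudofnukkidlar


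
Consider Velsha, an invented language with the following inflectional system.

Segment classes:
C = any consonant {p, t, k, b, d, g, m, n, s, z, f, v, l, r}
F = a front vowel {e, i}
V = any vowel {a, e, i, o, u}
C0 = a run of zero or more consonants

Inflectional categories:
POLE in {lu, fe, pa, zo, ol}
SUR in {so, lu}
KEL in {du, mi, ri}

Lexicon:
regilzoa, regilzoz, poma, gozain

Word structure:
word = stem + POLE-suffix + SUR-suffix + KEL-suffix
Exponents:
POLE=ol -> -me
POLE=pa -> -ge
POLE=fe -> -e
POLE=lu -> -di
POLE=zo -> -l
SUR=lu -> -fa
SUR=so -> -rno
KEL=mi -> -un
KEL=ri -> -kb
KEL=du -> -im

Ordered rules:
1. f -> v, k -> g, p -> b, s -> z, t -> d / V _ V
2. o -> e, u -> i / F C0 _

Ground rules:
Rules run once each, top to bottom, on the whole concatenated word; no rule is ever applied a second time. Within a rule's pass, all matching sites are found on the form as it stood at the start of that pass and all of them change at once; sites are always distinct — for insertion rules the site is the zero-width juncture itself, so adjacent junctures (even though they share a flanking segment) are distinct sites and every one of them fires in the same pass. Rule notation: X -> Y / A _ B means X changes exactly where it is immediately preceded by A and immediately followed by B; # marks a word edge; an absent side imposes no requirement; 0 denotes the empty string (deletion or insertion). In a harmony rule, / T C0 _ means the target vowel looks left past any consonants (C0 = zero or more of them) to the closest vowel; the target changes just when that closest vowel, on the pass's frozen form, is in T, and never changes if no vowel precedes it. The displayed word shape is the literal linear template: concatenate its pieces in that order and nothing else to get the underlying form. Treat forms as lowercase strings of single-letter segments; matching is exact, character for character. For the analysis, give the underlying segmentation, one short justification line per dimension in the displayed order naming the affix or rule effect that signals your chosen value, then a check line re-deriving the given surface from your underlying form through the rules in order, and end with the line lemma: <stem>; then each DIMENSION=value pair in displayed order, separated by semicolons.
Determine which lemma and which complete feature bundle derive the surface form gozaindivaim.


underlying: gozain-di-fa-im
POLE=lu - signalled by the affix -di
SUR=lu - signalled by the affix -fa
KEL=du - signalled by the affix -im
check: gozaindifaim -> gozaindivaim -> gozaindivaim
lemma: gozain; POLE=lu; SUR=lu; KEL=du


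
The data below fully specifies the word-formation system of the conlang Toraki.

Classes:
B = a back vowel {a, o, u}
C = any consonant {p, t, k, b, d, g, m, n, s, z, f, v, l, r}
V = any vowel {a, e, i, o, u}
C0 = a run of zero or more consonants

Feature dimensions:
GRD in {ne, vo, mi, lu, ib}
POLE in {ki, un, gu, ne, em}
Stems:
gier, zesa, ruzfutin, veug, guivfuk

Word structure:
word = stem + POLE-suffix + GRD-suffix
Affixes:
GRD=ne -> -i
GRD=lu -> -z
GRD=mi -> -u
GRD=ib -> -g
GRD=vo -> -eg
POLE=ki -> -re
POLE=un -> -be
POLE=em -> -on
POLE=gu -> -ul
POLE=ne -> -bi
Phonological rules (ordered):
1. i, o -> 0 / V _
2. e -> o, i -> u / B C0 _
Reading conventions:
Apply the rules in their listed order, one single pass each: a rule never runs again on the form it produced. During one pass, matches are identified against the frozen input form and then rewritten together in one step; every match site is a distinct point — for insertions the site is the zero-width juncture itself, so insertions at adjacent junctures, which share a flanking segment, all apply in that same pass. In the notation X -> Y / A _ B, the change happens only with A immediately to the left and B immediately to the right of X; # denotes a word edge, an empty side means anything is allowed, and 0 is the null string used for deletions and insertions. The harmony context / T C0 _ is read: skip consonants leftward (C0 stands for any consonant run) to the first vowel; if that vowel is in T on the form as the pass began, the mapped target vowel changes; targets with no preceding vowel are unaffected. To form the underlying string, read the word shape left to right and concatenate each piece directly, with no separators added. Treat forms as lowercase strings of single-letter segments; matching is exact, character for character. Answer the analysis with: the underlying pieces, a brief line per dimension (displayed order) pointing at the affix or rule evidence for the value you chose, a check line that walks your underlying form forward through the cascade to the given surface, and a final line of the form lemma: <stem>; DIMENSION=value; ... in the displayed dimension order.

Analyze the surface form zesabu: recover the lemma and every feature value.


underlying: zesa-bi-i
GRD=ne - signalled by the affix -i
POLE=ne - signalled by the affix -bi
check: zesabii -> zesabi -> zesabu
lemma: zesa; GRD=ne; POLE=ne


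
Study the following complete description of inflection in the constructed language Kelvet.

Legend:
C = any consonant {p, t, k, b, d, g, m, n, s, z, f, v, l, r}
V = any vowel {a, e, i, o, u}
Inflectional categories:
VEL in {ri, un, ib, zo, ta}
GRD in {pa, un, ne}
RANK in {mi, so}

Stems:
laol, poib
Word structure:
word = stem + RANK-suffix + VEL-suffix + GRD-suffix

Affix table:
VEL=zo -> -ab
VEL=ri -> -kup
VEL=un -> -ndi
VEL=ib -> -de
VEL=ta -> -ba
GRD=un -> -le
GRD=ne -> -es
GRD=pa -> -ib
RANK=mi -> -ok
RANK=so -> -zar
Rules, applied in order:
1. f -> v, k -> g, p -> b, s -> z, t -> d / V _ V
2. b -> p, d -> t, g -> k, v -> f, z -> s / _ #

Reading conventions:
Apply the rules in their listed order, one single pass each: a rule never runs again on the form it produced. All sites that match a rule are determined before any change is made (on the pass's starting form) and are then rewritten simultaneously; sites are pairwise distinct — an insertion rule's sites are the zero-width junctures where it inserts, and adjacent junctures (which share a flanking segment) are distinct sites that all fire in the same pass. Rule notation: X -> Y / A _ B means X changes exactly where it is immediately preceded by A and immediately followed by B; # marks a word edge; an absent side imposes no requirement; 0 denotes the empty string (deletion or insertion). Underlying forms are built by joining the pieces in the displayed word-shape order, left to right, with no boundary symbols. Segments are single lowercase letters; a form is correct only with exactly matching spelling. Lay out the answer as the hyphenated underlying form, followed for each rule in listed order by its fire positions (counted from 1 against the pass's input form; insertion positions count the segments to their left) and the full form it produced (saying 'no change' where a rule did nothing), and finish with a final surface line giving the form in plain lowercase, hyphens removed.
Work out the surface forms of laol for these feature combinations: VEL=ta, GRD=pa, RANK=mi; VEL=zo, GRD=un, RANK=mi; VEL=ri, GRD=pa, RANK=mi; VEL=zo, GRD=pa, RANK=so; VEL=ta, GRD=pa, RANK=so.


cell VEL=ta, GRD=pa, RANK=mi:
underlying: laol-ok-ba-ib
1. f -> v, k -> g, p -> b, s -> z, t -> d / V _ V: no change
2. b -> p, d -> t, g -> k, v -> f, z -> s / _ #: fires at position(s) 10: laolokbaip
surface: laolokbaip

cell VEL=zo, GRD=un, RANK=mi:
underlying: laol-ok-ab-le
1. f -> v, k -> g, p -> b, s -> z, t -> d / V _ V: fires at position(s) 6: laologable
2. b -> p, d -> t, g -> k, v -> f, z -> s / _ #: no change
surface: laologable

cell VEL=ri, GRD=pa, RANK=mi:
underlying: laol-ok-kup-ib
1. f -> v, k -> g, p -> b, s -> z, t -> d / V _ V: fires at position(s) 9: laolokkubib
2. b -> p, d -> t, g -> k, v -> f, z -> s / _ #: fires at position(s) 11: laolokkubip
surface: laolokkubip

cell VEL=zo, GRD=pa, RANK=so:
underlying: laol-zar-ab-ib
1. f -> v, k -> g, p -> b, s -> z, t -> d / V _ V: no change
2. b -> p, d -> t, g -> k, v -> f, z -> s / _ #: fires at position(s) 11: laolzarabip
surface: laolzarabip

cell VEL=ta, GRD=pa, RANK=so:
underlying: laol-zar-ba-ib
1. f -> v, k -> g, p -> b, s -> z, t -> d / V _ V: no change
2. b -> p, d -> t, g -> k, v -> f, z -> s / _ #: fires at position(s) 11: laolzarbaip
surface: laolzarbaip
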